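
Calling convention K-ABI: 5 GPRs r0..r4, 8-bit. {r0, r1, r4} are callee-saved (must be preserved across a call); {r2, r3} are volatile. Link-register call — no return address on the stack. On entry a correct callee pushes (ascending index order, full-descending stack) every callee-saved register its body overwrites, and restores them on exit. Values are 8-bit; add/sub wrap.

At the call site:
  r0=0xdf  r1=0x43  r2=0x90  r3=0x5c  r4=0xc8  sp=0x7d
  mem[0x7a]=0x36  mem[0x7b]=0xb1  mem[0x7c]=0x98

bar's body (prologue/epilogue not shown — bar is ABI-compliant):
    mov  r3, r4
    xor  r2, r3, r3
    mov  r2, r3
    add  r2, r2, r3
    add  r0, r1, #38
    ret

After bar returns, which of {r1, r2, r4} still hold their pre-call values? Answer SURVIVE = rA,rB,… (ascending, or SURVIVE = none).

SURVIVE = r1,r2,r4

prologue: push r0 -> mem[0x7c]=0xdf, sp=0x7c
body[0] mov  r3, r4 -> r3=0xc8
body[1] xor  r2, r3, r3 -> r2=0x00
body[2] mov  r2, r3 -> r2=0xc8
body[3] add  r2, r2, r3 -> r2=0x90
body[4] add  r0, r1, #38 -> r0=0x69
epilogue: pop r0=0xdf, sp=0x7d
r1: callee-saved, written=False
r2: caller-saved, written=True
r4: callee-saved, written=False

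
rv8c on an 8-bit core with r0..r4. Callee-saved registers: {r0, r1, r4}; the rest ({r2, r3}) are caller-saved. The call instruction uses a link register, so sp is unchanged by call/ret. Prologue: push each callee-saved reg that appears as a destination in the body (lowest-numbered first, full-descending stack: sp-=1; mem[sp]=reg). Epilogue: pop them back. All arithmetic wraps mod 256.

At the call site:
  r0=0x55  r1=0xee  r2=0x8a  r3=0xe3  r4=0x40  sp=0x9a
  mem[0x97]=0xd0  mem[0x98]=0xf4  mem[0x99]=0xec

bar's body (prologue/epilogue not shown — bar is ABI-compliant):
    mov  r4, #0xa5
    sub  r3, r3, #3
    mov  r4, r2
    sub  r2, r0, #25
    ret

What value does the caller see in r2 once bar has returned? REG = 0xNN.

prologue: push r4 -> mem[0x99]=0x40, sp=0x99
body[0] mov  r4, #0xa5 -> r4=0xa5
body[1] sub  r3, r3, #3 -> r3=0xe0
body[2] mov  r4, r2 -> r4=0x8a
body[3] sub  r2, r0, #25 -> r2=0x3c
epilogue: pop r4=0x40, sp=0x9a
r2 is caller-saved -> body value

REG = 0x3c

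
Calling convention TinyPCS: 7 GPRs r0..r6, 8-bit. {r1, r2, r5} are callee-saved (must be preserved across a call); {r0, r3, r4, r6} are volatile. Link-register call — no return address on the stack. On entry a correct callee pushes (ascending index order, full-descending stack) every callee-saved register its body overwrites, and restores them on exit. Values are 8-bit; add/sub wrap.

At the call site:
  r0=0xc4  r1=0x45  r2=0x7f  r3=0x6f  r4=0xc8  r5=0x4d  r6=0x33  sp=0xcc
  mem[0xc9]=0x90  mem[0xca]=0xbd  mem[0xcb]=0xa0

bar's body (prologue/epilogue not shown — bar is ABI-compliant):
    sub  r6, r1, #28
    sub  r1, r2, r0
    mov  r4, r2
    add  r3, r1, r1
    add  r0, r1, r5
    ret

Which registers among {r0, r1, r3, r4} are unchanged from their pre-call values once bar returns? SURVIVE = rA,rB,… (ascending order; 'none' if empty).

prologue: push r1 → mem[0xcb]=0x45, sp=0xcb
body[0] sub  r6, r1, #28 → r6=0x29
body[1] sub  r1, r2, r0 → r1=0xbb
body[2] mov  r4, r2 → r4=0x7f
body[3] add  r3, r1, r1 → r3=0x76
body[4] add  r0, r1, r5 → r0=0x08
epilogue: pop r1=0x45, sp=0xcc
r0: caller-saved, written=True
r1: callee-saved, written=True
r3: caller-saved, written=True
r4: caller-saved, written=True

SURVIVE = r1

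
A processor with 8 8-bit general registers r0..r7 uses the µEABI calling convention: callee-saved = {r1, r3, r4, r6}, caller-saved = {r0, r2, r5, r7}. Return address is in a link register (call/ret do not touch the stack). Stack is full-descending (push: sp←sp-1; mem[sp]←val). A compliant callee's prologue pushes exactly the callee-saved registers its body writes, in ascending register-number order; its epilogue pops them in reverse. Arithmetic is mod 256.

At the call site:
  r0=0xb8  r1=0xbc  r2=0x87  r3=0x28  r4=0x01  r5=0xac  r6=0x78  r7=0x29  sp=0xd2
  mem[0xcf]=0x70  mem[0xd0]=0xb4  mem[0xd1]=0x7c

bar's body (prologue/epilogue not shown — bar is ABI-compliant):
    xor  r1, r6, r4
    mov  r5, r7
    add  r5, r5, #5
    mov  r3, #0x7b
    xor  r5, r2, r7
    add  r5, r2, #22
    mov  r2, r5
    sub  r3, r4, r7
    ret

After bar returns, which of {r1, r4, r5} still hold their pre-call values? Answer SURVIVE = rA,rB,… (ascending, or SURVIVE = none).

prologue: push r1 -> mem[0xd1]=0xbc, sp=0xd1
prologue: push r3 -> mem[0xd0]=0x28, sp=0xd0
body[0] xor  r1, r6, r4 -> r1=0x79
body[1] mov  r5, r7 -> r5=0x29
body[2] add  r5, r5, #5 -> r5=0x2e
body[3] mov  r3, #0x7b -> r3=0x7b
body[4] xor  r5, r2, r7 -> r5=0xae
body[5] add  r5, r2, #22 -> r5=0x9d
body[6] mov  r2, r5 -> r2=0x9d
body[7] sub  r3, r4, r7 -> r3=0xd8
epilogue: pop r3=0x28, sp=0xd1
epilogue: pop r1=0xbc, sp=0xd2
r1: callee-saved, written=True
r4: callee-saved, written=False
r5: caller-saved, written=True

SURVIVE = r1,r4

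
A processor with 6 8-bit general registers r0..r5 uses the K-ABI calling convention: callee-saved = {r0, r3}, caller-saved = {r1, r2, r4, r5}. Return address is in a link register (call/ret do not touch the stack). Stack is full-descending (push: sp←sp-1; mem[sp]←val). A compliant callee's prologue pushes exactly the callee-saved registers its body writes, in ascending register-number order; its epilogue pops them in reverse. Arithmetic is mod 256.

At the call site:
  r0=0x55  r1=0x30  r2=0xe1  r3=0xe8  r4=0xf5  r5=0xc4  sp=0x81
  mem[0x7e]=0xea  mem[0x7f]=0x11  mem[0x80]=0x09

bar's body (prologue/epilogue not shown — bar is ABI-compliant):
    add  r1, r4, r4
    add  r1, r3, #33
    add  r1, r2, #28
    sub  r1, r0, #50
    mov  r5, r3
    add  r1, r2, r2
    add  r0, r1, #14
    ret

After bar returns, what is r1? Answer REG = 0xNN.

prologue: push r0 → mem[0x80]=0x55, sp=0x80
body[0] add  r1, r4, r4 → r1=0xea
body[1] add  r1, r3, #33 → r1=0x09
body[2] add  r1, r2, #28 → r1=0xfd
body[3] sub  r1, r0, #50 → r1=0x23
body[4] mov  r5, r3 → r5=0xe8
body[5] add  r1, r2, r2 → r1=0xc2
body[6] add  r0, r1, #14 → r0=0xd0
epilogue: pop r0=0x55, sp=0x81
r1 is caller-saved → body value

REG = 0xc2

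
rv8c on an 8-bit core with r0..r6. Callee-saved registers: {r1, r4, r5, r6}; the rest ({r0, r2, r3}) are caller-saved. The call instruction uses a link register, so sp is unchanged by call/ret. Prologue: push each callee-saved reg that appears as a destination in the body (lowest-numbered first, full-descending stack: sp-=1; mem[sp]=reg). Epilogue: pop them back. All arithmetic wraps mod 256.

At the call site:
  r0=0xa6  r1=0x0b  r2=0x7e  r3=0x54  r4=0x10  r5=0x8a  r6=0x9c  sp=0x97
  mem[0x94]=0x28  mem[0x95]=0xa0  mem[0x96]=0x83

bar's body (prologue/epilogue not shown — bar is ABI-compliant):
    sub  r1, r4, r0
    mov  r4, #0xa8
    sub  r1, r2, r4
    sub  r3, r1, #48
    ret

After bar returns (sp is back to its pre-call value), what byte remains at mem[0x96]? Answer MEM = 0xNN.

prologue: push r1 -> mem[0x96]=0x0b, sp=0x96
prologue: push r4 -> mem[0x95]=0x10, sp=0x95
body[0] sub  r1, r4, r0 -> r1=0x6a
body[1] mov  r4, #0xa8 -> r4=0xa8
body[2] sub  r1, r2, r4 -> r1=0xd6
body[3] sub  r3, r1, #48 -> r3=0xa6
epilogue: pop r4=0x10, sp=0x96
epilogue: pop r1=0x0b, sp=0x97
prologue pushed ['r1', 'r4'] at ['0x96', '0x95']

MEM = 0x0b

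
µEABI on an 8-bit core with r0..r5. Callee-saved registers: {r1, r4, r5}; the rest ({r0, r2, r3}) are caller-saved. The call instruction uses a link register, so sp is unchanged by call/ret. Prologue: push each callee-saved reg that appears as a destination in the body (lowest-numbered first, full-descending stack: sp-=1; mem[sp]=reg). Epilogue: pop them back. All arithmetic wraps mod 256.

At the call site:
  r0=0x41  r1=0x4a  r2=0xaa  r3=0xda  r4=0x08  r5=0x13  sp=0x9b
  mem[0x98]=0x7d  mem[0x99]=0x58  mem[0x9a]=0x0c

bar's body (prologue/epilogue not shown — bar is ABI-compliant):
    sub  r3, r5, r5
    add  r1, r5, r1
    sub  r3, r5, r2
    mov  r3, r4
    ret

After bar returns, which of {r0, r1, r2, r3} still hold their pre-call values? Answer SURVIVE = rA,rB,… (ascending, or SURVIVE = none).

prologue: push r1 → mem[0x9a]=0x4a, sp=0x9a
body[0] sub  r3, r5, r5 → r3=0x00
body[1] add  r1, r5, r1 → r1=0x5d
body[2] sub  r3, r5, r2 → r3=0x69
body[3] mov  r3, r4 → r3=0x08
epilogue: pop r1=0x4a, sp=0x9b
r0: caller-saved, written=False
r1: callee-saved, written=True
r2: caller-saved, written=False
r3: caller-saved, written=True

SURVIVE = r0,r1,r2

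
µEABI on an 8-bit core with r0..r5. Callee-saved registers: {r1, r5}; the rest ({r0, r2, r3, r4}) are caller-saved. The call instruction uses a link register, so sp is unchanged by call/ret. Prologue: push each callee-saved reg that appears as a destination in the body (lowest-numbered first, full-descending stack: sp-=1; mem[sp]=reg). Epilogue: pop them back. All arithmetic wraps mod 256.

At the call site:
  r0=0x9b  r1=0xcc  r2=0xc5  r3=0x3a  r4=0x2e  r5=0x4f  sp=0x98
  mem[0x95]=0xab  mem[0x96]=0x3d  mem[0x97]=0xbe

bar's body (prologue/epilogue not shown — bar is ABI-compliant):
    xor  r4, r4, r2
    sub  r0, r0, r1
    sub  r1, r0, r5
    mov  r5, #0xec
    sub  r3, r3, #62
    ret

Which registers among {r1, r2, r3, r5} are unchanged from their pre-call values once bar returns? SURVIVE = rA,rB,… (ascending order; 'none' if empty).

SURVIVE = r1,r2,r5

prologue: push r1 -> mem[0x97]=0xcc, sp=0x97
prologue: push r5 -> mem[0x96]=0x4f, sp=0x96
body[0] xor  r4, r4, r2 -> r4=0xeb
body[1] sub  r0, r0, r1 -> r0=0xcf
body[2] sub  r1, r0, r5 -> r1=0x80
body[3] mov  r5, #0xec -> r5=0xec
body[4] sub  r3, r3, #62 -> r3=0xfc
epilogue: pop r5=0x4f, sp=0x97
epilogue: pop r1=0xcc, sp=0x98
r1: callee-saved, written=True
r2: caller-saved, written=False
r3: caller-saved, written=True
r5: callee-saved, written=True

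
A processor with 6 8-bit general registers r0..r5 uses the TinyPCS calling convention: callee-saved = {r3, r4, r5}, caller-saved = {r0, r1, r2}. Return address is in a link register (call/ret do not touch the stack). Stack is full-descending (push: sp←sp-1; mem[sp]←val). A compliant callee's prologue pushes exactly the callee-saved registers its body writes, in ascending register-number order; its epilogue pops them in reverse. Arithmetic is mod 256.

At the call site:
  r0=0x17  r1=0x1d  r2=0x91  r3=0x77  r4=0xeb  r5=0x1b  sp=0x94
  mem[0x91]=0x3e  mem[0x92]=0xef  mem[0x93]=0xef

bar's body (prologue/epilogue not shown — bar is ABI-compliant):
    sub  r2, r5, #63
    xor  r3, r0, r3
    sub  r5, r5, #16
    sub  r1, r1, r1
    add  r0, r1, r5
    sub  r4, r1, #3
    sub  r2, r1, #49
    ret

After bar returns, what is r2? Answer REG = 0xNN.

REG = 0xcf

prologue: push r3 -> mem[0x93]=0x77, sp=0x93
prologue: push r4 -> mem[0x92]=0xeb, sp=0x92
prologue: push r5 -> mem[0x91]=0x1b, sp=0x91
body[0] sub  r2, r5, #63 -> r2=0xdc
body[1] xor  r3, r0, r3 -> r3=0x60
body[2] sub  r5, r5, #16 -> r5=0x0b
body[3] sub  r1, r1, r1 -> r1=0x00
body[4] add  r0, r1, r5 -> r0=0x0b
body[5] sub  r4, r1, #3 -> r4=0xfd
body[6] sub  r2, r1, #49 -> r2=0xcf
epilogue: pop r5=0x1b, sp=0x92
epilogue: pop r4=0xeb, sp=0x93
epilogue: pop r3=0x77, sp=0x94
r2 is caller-saved -> body value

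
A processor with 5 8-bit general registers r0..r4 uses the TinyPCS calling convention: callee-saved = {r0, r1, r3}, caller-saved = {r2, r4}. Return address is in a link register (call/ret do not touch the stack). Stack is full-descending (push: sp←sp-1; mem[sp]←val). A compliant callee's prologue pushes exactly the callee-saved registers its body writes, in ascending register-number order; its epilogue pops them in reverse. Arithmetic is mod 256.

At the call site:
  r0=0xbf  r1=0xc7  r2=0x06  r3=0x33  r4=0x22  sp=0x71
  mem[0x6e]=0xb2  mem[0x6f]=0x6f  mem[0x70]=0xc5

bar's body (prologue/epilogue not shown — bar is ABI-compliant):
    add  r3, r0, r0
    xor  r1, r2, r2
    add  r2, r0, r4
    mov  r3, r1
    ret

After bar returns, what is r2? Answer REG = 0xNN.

REG = 0xe1

prologue: push r1 -> mem[0x70]=0xc7, sp=0x70
prologue: push r3 -> mem[0x6f]=0x33, sp=0x6f
body[0] add  r3, r0, r0 -> r3=0x7e
body[1] xor  r1, r2, r2 -> r1=0x00
body[2] add  r2, r0, r4 -> r2=0xe1
body[3] mov  r3, r1 -> r3=0x00
epilogue: pop r3=0x33, sp=0x70
epilogue: pop r1=0xc7, sp=0x71
r2 is caller-saved -> body value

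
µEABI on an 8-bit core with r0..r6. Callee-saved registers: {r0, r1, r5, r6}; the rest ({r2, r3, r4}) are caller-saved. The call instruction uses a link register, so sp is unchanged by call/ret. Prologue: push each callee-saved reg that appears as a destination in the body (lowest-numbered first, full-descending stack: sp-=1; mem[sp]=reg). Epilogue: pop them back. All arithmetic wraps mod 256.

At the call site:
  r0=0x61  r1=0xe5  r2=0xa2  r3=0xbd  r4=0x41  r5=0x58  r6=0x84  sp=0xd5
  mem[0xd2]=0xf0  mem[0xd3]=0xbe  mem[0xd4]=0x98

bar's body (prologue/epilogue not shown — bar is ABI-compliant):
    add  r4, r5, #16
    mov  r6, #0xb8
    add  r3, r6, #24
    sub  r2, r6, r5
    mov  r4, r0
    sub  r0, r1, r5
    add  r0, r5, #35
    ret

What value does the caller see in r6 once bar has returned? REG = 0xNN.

REG = 0x84

prologue: push r0 → mem[0xd4]=0x61, sp=0xd4
prologue: push r6 → mem[0xd3]=0x84, sp=0xd3
body[0] add  r4, r5, #16 → r4=0x68
body[1] mov  r6, #0xb8 → r6=0xb8
body[2] add  r3, r6, #24 → r3=0xd0
body[3] sub  r2, r6, r5 → r2=0x60
body[4] mov  r4, r0 → r4=0x61
body[5] sub  r0, r1, r5 → r0=0x8d
body[6] add  r0, r5, #35 → r0=0x7b
epilogue: pop r6=0x84, sp=0xd4
epilogue: pop r0=0x61, sp=0xd5
r6 is callee-saved → restored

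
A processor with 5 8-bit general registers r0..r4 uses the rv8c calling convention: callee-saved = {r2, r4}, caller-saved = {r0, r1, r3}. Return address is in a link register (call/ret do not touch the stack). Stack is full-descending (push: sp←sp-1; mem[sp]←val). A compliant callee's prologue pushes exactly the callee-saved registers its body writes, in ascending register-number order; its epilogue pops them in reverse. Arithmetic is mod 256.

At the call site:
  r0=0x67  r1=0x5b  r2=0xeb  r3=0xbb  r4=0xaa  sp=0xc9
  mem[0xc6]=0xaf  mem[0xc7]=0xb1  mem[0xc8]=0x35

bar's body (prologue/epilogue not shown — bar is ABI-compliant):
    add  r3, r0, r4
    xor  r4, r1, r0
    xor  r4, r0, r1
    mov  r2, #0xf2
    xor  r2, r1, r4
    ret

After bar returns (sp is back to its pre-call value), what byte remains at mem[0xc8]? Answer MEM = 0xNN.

prologue: push r2 -> mem[0xc8]=0xeb, sp=0xc8
prologue: push r4 -> mem[0xc7]=0xaa, sp=0xc7
body[0] add  r3, r0, r4 -> r3=0x11
body[1] xor  r4, r1, r0 -> r4=0x3c
body[2] xor  r4, r0, r1 -> r4=0x3c
body[3] mov  r2, #0xf2 -> r2=0xf2
body[4] xor  r2, r1, r4 -> r2=0x67
epilogue: pop r4=0xaa, sp=0xc8
epilogue: pop r2=0xeb, sp=0xc9
prologue pushed ['r2', 'r4'] at ['0xc8', '0xc7']

MEM = 0xeb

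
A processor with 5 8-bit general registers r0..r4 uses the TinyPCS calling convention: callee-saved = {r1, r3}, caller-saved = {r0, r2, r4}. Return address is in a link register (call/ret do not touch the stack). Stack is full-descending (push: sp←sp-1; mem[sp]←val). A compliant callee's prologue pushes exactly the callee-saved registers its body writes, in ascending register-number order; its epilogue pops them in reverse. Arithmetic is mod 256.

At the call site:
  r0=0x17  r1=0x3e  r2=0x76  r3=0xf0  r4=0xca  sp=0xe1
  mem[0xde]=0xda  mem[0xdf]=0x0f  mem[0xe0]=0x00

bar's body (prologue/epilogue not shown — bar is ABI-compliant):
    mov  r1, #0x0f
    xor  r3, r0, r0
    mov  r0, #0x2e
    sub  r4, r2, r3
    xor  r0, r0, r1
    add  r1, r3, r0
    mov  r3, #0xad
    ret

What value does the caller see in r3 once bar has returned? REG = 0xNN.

REG = 0xf0

prologue: push r1 → mem[0xe0]=0x3e, sp=0xe0
prologue: push r3 → mem[0xdf]=0xf0, sp=0xdf
body[0] mov  r1, #0x0f → r1=0x0f
body[1] xor  r3, r0, r0 → r3=0x00
body[2] mov  r0, #0x2e → r0=0x2e
body[3] sub  r4, r2, r3 → r4=0x76
body[4] xor  r0, r0, r1 → r0=0x21
body[5] add  r1, r3, r0 → r1=0x21
body[6] mov  r3, #0xad → r3=0xad
epilogue: pop r3=0xf0, sp=0xe0
epilogue: pop r1=0x3e, sp=0xe1
r3 is callee-saved → restored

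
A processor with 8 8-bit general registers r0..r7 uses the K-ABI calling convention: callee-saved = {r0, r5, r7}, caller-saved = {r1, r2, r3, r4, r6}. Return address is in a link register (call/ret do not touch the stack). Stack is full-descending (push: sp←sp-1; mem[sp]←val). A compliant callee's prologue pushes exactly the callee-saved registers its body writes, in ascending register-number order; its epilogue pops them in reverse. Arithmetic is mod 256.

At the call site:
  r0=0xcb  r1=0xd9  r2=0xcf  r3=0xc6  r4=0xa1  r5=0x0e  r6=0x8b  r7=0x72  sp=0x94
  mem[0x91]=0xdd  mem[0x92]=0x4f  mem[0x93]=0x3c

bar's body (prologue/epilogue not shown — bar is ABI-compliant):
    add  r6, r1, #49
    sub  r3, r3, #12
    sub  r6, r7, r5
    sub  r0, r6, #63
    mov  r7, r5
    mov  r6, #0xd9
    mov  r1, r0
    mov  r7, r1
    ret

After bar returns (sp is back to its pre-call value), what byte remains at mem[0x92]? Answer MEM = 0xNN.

MEM = 0x72

prologue: push r0 → mem[0x93]=0xcb, sp=0x93
prologue: push r7 → mem[0x92]=0x72, sp=0x92
body[0] add  r6, r1, #49 → r6=0x0a
body[1] sub  r3, r3, #12 → r3=0xba
body[2] sub  r6, r7, r5 → r6=0x64
body[3] sub  r0, r6, #63 → r0=0x25
body[4] mov  r7, r5 → r7=0x0e
body[5] mov  r6, #0xd9 → r6=0xd9
body[6] mov  r1, r0 → r1=0x25
body[7] mov  r7, r1 → r7=0x25
epilogue: pop r7=0x72, sp=0x93
epilogue: pop r0=0xcb, sp=0x94
prologue pushed ['r0', 'r7'] at ['0x93', '0x92']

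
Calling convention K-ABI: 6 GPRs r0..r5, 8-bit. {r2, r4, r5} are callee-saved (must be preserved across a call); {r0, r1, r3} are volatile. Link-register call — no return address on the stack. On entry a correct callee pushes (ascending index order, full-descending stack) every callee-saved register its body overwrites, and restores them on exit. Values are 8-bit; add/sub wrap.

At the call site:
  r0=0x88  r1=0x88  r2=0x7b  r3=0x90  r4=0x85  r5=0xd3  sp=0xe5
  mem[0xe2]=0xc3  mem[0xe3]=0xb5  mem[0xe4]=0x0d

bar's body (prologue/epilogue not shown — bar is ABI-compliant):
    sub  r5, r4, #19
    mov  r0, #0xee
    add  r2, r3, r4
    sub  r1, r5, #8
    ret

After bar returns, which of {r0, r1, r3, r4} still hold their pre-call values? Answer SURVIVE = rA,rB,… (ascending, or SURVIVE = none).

SURVIVE = r3,r4

prologue: push r2 → mem[0xe4]=0x7b, sp=0xe4
prologue: push r5 → mem[0xe3]=0xd3, sp=0xe3
body[0] sub  r5, r4, #19 → r5=0x72
body[1] mov  r0, #0xee → r0=0xee
body[2] add  r2, r3, r4 → r2=0x15
body[3] sub  r1, r5, #8 → r1=0x6a
epilogue: pop r5=0xd3, sp=0xe4
epilogue: pop r2=0x7b, sp=0xe5
r0: caller-saved, written=True
r1: caller-saved, written=True
r3: caller-saved, written=False
r4: callee-saved, written=False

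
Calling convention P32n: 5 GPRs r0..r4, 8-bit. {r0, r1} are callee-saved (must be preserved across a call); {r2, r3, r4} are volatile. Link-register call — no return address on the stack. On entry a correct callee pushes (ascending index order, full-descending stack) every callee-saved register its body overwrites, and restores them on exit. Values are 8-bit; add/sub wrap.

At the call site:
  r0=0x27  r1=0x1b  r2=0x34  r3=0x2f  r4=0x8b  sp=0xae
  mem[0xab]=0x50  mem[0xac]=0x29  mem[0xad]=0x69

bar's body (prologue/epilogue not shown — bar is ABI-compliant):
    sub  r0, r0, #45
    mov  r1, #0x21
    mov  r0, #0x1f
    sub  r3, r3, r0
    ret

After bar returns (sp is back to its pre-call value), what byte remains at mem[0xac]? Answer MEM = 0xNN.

prologue: push r0 → mem[0xad]=0x27, sp=0xad
prologue: push r1 → mem[0xac]=0x1b, sp=0xac
body[0] sub  r0, r0, #45 → r0=0xfa
body[1] mov  r1, #0x21 → r1=0x21
body[2] mov  r0, #0x1f → r0=0x1f
body[3] sub  r3, r3, r0 → r3=0x10
epilogue: pop r1=0x1b, sp=0xad
epilogue: pop r0=0x27, sp=0xae
prologue pushed ['r0', 'r1'] at ['0xad', '0xac']

MEM = 0x1b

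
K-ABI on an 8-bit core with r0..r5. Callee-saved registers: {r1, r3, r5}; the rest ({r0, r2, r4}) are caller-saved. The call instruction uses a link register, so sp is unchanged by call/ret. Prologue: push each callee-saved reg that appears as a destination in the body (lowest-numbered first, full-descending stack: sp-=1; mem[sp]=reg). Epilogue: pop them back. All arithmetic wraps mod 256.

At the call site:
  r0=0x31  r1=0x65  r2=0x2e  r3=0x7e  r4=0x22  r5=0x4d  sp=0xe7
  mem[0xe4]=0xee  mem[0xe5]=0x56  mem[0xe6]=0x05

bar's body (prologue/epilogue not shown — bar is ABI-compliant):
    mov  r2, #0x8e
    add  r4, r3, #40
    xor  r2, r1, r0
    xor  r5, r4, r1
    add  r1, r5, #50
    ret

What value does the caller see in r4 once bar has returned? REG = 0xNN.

prologue: push r1 → mem[0xe6]=0x65, sp=0xe6
prologue: push r5 → mem[0xe5]=0x4d, sp=0xe5
body[0] mov  r2, #0x8e → r2=0x8e
body[1] add  r4, r3, #40 → r4=0xa6
body[2] xor  r2, r1, r0 → r2=0x54
body[3] xor  r5, r4, r1 → r5=0xc3
body[4] add  r1, r5, #50 → r1=0xf5
epilogue: pop r5=0x4d, sp=0xe6
epilogue: pop r1=0x65, sp=0xe7
r4 is caller-saved → body value

REG = 0xa6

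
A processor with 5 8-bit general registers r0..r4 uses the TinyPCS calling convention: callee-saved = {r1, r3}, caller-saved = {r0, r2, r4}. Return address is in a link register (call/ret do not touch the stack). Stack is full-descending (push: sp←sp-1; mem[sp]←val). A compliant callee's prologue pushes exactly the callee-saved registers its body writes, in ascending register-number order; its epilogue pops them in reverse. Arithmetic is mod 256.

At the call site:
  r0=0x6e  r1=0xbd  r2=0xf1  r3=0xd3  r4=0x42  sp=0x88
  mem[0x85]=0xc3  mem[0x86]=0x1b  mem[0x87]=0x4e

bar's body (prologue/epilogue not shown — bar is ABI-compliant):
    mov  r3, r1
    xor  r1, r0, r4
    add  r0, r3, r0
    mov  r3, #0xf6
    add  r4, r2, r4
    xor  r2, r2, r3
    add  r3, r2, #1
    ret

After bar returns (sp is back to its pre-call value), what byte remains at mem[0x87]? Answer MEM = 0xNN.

MEM = 0xbd

prologue: push r1 -> mem[0x87]=0xbd, sp=0x87
prologue: push r3 -> mem[0x86]=0xd3, sp=0x86
body[0] mov  r3, r1 -> r3=0xbd
body[1] xor  r1, r0, r4 -> r1=0x2c
body[2] add  r0, r3, r0 -> r0=0x2b
body[3] mov  r3, #0xf6 -> r3=0xf6
body[4] add  r4, r2, r4 -> r4=0x33
body[5] xor  r2, r2, r3 -> r2=0x07
body[6] add  r3, r2, #1 -> r3=0x08
epilogue: pop r3=0xd3, sp=0x87
epilogue: pop r1=0xbd, sp=0x88
prologue pushed ['r1', 'r3'] at ['0x87', '0x86']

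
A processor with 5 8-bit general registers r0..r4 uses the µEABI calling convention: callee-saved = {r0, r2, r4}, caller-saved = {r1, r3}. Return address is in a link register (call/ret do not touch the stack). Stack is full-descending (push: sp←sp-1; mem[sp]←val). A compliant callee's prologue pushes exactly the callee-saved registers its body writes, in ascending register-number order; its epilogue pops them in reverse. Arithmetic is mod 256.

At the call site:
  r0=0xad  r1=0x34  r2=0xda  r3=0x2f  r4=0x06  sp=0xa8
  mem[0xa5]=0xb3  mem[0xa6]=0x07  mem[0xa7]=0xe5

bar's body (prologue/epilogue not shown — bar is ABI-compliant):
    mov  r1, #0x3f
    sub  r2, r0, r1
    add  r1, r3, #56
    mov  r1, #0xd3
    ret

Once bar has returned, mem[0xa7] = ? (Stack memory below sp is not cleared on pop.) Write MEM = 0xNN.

prologue: push r2 → mem[0xa7]=0xda, sp=0xa7
body[0] mov  r1, #0x3f → r1=0x3f
body[1] sub  r2, r0, r1 → r2=0x6e
body[2] add  r1, r3, #56 → r1=0x67
body[3] mov  r1, #0xd3 → r1=0xd3
epilogue: pop r2=0xda, sp=0xa8
prologue pushed ['r2'] at ['0xa7']

MEM = 0xda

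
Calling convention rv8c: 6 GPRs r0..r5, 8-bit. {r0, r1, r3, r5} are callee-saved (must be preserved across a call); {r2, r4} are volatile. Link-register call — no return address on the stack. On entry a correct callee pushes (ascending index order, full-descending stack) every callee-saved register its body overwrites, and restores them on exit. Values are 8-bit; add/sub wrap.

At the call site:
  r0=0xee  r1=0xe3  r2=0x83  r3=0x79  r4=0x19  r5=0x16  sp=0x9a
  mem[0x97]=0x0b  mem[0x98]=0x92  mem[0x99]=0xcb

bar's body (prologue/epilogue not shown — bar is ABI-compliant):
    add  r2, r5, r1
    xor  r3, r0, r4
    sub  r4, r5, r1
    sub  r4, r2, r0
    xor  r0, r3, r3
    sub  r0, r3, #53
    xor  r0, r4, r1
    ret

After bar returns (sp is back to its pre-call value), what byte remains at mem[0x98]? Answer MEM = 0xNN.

prologue: push r0 -> mem[0x99]=0xee, sp=0x99
prologue: push r3 -> mem[0x98]=0x79, sp=0x98
body[0] add  r2, r5, r1 -> r2=0xf9
body[1] xor  r3, r0, r4 -> r3=0xf7
body[2] sub  r4, r5, r1 -> r4=0x33
body[3] sub  r4, r2, r0 -> r4=0x0b
body[4] xor  r0, r3, r3 -> r0=0x00
body[5] sub  r0, r3, #53 -> r0=0xc2
body[6] xor  r0, r4, r1 -> r0=0xe8
epilogue: pop r3=0x79, sp=0x99
epilogue: pop r0=0xee, sp=0x9a
prologue pushed ['r0', 'r3'] at ['0x99', '0x98']

MEM = 0x79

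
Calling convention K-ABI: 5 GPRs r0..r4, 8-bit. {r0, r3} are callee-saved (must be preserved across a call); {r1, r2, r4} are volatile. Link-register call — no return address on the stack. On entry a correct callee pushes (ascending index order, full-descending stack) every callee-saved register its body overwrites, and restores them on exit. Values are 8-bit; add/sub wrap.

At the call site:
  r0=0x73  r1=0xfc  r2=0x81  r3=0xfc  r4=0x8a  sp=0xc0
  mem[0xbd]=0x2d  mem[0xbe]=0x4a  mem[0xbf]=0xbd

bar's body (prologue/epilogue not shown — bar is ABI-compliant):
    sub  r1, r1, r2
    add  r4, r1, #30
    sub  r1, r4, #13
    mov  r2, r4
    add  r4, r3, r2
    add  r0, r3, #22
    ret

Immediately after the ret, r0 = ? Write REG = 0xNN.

REG = 0x73

prologue: push r0 → mem[0xbf]=0x73, sp=0xbf
body[0] sub  r1, r1, r2 → r1=0x7b
body[1] add  r4, r1, #30 → r4=0x99
body[2] sub  r1, r4, #13 → r1=0x8c
body[3] mov  r2, r4 → r2=0x99
body[4] add  r4, r3, r2 → r4=0x95
body[5] add  r0, r3, #22 → r0=0x12
epilogue: pop r0=0x73, sp=0xc0
r0 is callee-saved → restored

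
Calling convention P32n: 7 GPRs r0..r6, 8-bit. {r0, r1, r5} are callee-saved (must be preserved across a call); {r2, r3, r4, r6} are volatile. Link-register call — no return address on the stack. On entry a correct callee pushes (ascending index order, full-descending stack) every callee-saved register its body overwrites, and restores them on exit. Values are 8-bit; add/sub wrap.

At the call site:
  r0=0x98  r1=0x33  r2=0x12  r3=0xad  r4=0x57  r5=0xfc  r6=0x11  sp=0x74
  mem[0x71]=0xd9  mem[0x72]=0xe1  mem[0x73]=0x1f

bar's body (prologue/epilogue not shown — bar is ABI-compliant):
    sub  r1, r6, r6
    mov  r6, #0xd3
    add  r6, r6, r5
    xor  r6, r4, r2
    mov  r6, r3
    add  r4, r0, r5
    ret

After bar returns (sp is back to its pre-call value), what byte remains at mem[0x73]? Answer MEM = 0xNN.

MEM = 0x33

prologue: push r1 -> mem[0x73]=0x33, sp=0x73
body[0] sub  r1, r6, r6 -> r1=0x00
body[1] mov  r6, #0xd3 -> r6=0xd3
body[2] add  r6, r6, r5 -> r6=0xcf
body[3] xor  r6, r4, r2 -> r6=0x45
body[4] mov  r6, r3 -> r6=0xad
body[5] add  r4, r0, r5 -> r4=0x94
epilogue: pop r1=0x33, sp=0x74
prologue pushed ['r1'] at ['0x73']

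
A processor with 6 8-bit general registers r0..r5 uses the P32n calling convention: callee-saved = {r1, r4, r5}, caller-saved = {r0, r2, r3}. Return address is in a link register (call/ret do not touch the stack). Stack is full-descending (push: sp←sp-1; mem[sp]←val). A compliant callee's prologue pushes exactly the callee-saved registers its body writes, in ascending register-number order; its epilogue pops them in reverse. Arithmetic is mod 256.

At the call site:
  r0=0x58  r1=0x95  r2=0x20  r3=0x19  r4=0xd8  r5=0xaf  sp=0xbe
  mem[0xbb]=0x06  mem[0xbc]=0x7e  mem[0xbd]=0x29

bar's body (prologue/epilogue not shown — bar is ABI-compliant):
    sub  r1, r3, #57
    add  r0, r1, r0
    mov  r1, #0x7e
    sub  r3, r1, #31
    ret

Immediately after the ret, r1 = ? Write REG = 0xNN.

REG = 0x95

prologue: push r1 → mem[0xbd]=0x95, sp=0xbd
body[0] sub  r1, r3, #57 → r1=0xe0
body[1] add  r0, r1, r0 → r0=0x38
body[2] mov  r1, #0x7e → r1=0x7e
body[3] sub  r3, r1, #31 → r3=0x5f
epilogue: pop r1=0x95, sp=0xbe
r1 is callee-saved → restored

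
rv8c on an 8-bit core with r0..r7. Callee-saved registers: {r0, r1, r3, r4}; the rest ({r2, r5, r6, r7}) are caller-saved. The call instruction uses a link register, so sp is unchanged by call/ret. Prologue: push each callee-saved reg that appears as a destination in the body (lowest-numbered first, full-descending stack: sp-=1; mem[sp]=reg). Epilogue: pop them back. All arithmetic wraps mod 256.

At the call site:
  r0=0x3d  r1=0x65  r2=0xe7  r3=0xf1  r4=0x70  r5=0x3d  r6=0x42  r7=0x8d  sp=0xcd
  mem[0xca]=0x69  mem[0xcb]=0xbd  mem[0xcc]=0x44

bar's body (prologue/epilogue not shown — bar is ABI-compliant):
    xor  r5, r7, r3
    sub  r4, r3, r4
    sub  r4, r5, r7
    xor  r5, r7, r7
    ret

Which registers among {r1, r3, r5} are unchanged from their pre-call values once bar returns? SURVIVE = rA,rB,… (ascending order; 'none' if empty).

SURVIVE = r1,r3

prologue: push r4 -> mem[0xcc]=0x70, sp=0xcc
body[0] xor  r5, r7, r3 -> r5=0x7c
body[1] sub  r4, r3, r4 -> r4=0x81
body[2] sub  r4, r5, r7 -> r4=0xef
body[3] xor  r5, r7, r7 -> r5=0x00
epilogue: pop r4=0x70, sp=0xcd
r1: callee-saved, written=False
r3: callee-saved, written=False
r5: caller-saved, written=True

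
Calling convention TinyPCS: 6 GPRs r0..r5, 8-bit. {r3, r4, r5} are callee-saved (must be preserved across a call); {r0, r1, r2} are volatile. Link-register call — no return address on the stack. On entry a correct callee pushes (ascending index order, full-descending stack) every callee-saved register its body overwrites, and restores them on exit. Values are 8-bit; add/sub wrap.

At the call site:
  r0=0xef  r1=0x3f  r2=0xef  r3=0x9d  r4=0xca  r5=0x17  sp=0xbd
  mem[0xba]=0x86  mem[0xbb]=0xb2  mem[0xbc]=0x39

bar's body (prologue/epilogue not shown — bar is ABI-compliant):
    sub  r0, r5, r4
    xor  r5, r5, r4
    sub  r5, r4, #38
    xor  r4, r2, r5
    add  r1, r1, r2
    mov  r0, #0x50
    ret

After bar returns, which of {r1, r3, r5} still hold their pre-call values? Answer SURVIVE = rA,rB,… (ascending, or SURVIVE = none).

prologue: push r4 -> mem[0xbc]=0xca, sp=0xbc
prologue: push r5 -> mem[0xbb]=0x17, sp=0xbb
body[0] sub  r0, r5, r4 -> r0=0x4d
body[1] xor  r5, r5, r4 -> r5=0xdd
body[2] sub  r5, r4, #38 -> r5=0xa4
body[3] xor  r4, r2, r5 -> r4=0x4b
body[4] add  r1, r1, r2 -> r1=0x2e
body[5] mov  r0, #0x50 -> r0=0x50
epilogue: pop r5=0x17, sp=0xbc
epilogue: pop r4=0xca, sp=0xbd
r1: caller-saved, written=True
r3: callee-saved, written=False
r5: callee-saved, written=True

SURVIVE = r3,r5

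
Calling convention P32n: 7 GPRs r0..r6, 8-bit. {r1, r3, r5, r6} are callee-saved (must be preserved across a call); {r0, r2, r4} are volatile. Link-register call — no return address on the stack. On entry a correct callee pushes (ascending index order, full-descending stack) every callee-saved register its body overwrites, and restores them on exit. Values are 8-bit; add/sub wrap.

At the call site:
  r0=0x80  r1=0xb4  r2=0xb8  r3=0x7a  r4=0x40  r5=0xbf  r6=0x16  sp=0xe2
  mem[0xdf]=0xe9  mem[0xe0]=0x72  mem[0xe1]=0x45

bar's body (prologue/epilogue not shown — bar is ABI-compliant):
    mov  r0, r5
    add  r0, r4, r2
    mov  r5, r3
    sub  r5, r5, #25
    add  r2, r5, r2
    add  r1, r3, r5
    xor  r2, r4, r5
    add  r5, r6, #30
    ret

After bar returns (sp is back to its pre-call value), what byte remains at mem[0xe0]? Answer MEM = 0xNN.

MEM = 0xbf

prologue: push r1 -> mem[0xe1]=0xb4, sp=0xe1
prologue: push r5 -> mem[0xe0]=0xbf, sp=0xe0
body[0] mov  r0, r5 -> r0=0xbf
body[1] add  r0, r4, r2 -> r0=0xf8
body[2] mov  r5, r3 -> r5=0x7a
body[3] sub  r5, r5, #25 -> r5=0x61
body[4] add  r2, r5, r2 -> r2=0x19
body[5] add  r1, r3, r5 -> r1=0xdb
body[6] xor  r2, r4, r5 -> r2=0x21
body[7] add  r5, r6, #30 -> r5=0x34
epilogue: pop r5=0xbf, sp=0xe1
epilogue: pop r1=0xb4, sp=0xe2
prologue pushed ['r1', 'r5'] at ['0xe1', '0xe0']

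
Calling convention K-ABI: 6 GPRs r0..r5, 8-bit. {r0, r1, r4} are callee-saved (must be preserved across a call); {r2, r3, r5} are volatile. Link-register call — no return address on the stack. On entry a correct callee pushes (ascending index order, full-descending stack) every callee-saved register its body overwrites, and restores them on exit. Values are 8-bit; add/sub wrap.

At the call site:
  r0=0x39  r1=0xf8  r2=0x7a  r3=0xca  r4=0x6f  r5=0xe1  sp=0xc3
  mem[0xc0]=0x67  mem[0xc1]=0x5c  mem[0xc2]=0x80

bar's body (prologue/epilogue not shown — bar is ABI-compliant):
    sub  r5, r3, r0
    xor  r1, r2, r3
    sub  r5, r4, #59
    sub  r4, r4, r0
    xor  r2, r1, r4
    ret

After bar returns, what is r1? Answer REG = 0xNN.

prologue: push r1 -> mem[0xc2]=0xf8, sp=0xc2
prologue: push r4 -> mem[0xc1]=0x6f, sp=0xc1
body[0] sub  r5, r3, r0 -> r5=0x91
body[1] xor  r1, r2, r3 -> r1=0xb0
body[2] sub  r5, r4, #59 -> r5=0x34
body[3] sub  r4, r4, r0 -> r4=0x36
body[4] xor  r2, r1, r4 -> r2=0x86
epilogue: pop r4=0x6f, sp=0xc2
epilogue: pop r1=0xf8, sp=0xc3
r1 is callee-saved -> restored

REG = 0xf8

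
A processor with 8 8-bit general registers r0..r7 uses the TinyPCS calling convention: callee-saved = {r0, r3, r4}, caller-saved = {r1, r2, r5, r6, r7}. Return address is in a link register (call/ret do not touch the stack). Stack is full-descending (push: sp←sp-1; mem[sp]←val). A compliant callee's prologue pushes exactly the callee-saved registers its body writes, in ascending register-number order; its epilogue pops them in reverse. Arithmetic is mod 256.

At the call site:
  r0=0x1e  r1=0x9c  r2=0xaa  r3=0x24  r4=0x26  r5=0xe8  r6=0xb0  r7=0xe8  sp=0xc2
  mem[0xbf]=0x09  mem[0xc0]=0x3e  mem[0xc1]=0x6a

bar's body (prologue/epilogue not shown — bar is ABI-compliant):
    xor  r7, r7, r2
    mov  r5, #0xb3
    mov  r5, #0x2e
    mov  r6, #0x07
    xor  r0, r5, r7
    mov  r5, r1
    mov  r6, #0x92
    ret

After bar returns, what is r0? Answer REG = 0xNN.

prologue: push r0 → mem[0xc1]=0x1e, sp=0xc1
body[0] xor  r7, r7, r2 → r7=0x42
body[1] mov  r5, #0xb3 → r5=0xb3
body[2] mov  r5, #0x2e → r5=0x2e
body[3] mov  r6, #0x07 → r6=0x07
body[4] xor  r0, r5, r7 → r0=0x6c
body[5] mov  r5, r1 → r5=0x9c
body[6] mov  r6, #0x92 → r6=0x92
epilogue: pop r0=0x1e, sp=0xc2
r0 is callee-saved → restored

REG = 0x1e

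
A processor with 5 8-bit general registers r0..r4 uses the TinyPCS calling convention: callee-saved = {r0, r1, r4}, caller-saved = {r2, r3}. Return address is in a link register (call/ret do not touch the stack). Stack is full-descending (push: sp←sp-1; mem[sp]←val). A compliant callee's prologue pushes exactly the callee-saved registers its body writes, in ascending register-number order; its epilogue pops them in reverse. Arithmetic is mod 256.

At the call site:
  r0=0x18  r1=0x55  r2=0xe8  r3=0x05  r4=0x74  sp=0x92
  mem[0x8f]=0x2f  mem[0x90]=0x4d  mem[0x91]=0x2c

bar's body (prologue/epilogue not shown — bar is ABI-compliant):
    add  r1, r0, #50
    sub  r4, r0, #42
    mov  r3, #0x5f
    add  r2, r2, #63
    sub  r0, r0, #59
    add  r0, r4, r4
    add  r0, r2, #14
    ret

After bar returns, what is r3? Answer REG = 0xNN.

REG = 0x5f

prologue: push r0 -> mem[0x91]=0x18, sp=0x91
prologue: push r1 -> mem[0x90]=0x55, sp=0x90
prologue: push r4 -> mem[0x8f]=0x74, sp=0x8f
body[0] add  r1, r0, #50 -> r1=0x4a
body[1] sub  r4, r0, #42 -> r4=0xee
body[2] mov  r3, #0x5f -> r3=0x5f
body[3] add  r2, r2, #63 -> r2=0x27
body[4] sub  r0, r0, #59 -> r0=0xdd
body[5] add  r0, r4, r4 -> r0=0xdc
body[6] add  r0, r2, #14 -> r0=0x35
epilogue: pop r4=0x74, sp=0x90
epilogue: pop r1=0x55, sp=0x91
epilogue: pop r0=0x18, sp=0x92
r3 is caller-saved -> body value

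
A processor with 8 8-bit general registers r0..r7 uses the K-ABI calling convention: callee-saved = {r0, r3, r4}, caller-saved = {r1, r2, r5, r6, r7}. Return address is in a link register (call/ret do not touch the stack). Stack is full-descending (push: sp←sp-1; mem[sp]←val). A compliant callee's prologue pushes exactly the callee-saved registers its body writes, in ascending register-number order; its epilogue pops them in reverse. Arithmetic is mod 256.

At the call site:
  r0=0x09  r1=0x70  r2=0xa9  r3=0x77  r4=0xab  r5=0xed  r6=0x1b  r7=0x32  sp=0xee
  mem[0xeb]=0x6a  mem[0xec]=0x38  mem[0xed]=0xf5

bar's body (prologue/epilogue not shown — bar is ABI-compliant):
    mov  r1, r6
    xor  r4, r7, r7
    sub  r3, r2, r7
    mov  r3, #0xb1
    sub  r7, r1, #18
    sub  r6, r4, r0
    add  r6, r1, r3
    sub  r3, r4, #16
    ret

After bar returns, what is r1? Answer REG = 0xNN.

REG = 0x1b

prologue: push r3 → mem[0xed]=0x77, sp=0xed
prologue: push r4 → mem[0xec]=0xab, sp=0xec
body[0] mov  r1, r6 → r1=0x1b
body[1] xor  r4, r7, r7 → r4=0x00
body[2] sub  r3, r2, r7 → r3=0x77
body[3] mov  r3, #0xb1 → r3=0xb1
body[4] sub  r7, r1, #18 → r7=0x09
body[5] sub  r6, r4, r0 → r6=0xf7
body[6] add  r6, r1, r3 → r6=0xcc
body[7] sub  r3, r4, #16 → r3=0xf0
epilogue: pop r4=0xab, sp=0xed
epilogue: pop r3=0x77, sp=0xee
r1 is caller-saved → body value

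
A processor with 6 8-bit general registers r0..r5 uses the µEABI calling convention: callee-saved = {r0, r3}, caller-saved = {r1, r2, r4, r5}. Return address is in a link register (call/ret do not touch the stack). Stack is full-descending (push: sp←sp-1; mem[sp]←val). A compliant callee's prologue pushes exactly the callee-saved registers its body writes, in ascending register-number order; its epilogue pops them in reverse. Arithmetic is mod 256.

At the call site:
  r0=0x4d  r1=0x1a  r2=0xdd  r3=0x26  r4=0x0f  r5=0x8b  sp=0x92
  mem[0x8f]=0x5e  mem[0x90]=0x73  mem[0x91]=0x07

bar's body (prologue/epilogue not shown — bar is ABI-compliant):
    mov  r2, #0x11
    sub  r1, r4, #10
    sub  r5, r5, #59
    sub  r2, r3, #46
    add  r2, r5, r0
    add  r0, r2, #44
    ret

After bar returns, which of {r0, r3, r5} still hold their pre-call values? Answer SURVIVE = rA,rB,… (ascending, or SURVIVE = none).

prologue: push r0 → mem[0x91]=0x4d, sp=0x91
body[0] mov  r2, #0x11 → r2=0x11
body[1] sub  r1, r4, #10 → r1=0x05
body[2] sub  r5, r5, #59 → r5=0x50
body[3] sub  r2, r3, #46 → r2=0xf8
body[4] add  r2, r5, r0 → r2=0x9d
body[5] add  r0, r2, #44 → r0=0xc9
epilogue: pop r0=0x4d, sp=0x92
r0: callee-saved, written=True
r3: callee-saved, written=False
r5: caller-saved, written=True

SURVIVE = r0,r3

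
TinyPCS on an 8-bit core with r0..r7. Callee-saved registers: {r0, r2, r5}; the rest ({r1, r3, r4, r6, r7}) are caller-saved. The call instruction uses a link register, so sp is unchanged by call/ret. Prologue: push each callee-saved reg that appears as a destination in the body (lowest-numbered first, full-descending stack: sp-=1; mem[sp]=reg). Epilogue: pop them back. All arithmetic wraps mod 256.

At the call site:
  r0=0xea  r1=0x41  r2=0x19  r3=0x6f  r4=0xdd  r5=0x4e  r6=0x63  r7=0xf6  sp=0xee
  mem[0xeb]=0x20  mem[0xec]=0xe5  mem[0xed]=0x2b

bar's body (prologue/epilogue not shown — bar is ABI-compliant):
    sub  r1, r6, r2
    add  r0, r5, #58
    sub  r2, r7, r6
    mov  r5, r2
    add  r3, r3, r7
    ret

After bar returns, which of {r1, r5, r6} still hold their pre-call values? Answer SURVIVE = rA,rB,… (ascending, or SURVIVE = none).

SURVIVE = r5,r6

prologue: push r0 -> mem[0xed]=0xea, sp=0xed
prologue: push r2 -> mem[0xec]=0x19, sp=0xec
prologue: push r5 -> mem[0xeb]=0x4e, sp=0xeb
body[0] sub  r1, r6, r2 -> r1=0x4a
body[1] add  r0, r5, #58 -> r0=0x88
body[2] sub  r2, r7, r6 -> r2=0x93
body[3] mov  r5, r2 -> r5=0x93
body[4] add  r3, r3, r7 -> r3=0x65
epilogue: pop r5=0x4e, sp=0xec
epilogue: pop r2=0x19, sp=0xed
epilogue: pop r0=0xea, sp=0xee
r1: caller-saved, written=True
r5: callee-saved, written=True
r6: caller-saved, written=False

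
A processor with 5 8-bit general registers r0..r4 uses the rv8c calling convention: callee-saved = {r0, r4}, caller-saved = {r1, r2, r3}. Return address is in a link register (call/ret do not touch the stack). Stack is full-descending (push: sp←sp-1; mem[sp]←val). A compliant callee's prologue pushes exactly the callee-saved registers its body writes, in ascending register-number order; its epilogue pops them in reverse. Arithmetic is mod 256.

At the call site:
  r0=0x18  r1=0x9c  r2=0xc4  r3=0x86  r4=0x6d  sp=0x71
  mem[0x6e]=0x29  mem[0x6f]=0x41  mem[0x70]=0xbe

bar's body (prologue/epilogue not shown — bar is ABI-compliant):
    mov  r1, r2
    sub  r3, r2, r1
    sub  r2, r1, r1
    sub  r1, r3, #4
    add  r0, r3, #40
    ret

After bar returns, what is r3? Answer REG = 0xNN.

REG = 0x00

prologue: push r0 -> mem[0x70]=0x18, sp=0x70
body[0] mov  r1, r2 -> r1=0xc4
body[1] sub  r3, r2, r1 -> r3=0x00
body[2] sub  r2, r1, r1 -> r2=0x00
body[3] sub  r1, r3, #4 -> r1=0xfc
body[4] add  r0, r3, #40 -> r0=0x28
epilogue: pop r0=0x18, sp=0x71
r3 is caller-saved -> body value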